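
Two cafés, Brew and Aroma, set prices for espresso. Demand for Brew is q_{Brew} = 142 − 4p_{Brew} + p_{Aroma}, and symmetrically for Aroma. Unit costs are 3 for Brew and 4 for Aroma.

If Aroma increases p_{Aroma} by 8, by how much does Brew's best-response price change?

1

Brew's profit: π = (p_{Brew} − 3)(142 − 4p_{Brew} + p_{Aroma}).
∂π/∂p_{Brew} = 154 − 8p_{Brew} + p_{Aroma} = 0 ⇒ p_{Brew} = 19.25 + 0.125p_{Aroma}.
The reaction-function slope is 0.125, so an 8-unit rise in p_{Aroma} moves p_{Brew} by 0.125 × 8 = 1. Brew's best response rises — the actions are strategic complements.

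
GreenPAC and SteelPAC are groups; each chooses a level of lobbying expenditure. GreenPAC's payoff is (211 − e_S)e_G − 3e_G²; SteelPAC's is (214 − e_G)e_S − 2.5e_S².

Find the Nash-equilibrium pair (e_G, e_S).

29, 37

Expanding GreenPAC's payoff: 211e_G − e_Se_G − 3e_G².
∂π/∂e_G = 211 − e_S − 6e_G = 0, so e_G = 211/6 − (1/6)e_S.
Likewise for SteelPAC: e_S = 42.8 − 0.2e_G.
Plugging e_S into GreenPAC's best response: e_G = 211/6 − (1/6)(42.8 − 0.2e_G) ⇒ (29/30)e_G = 841/30, so e_G = 29.
Then e_S = 42.8 − 0.2·29 = 37.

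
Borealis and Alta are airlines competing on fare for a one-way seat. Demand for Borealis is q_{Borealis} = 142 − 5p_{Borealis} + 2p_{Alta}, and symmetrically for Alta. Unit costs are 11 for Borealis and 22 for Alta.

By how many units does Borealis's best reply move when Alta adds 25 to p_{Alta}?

5

Borealis's profit: π = (p_{Borealis} − 11)(142 − 5p_{Borealis} + 2p_{Alta}).
∂π/∂p_{Borealis} = 197 − 10p_{Borealis} + 2p_{Alta} = 0 ⇒ p_{Borealis} = 19.7 + 0.2p_{Alta}.
The reaction-function slope is 0.2, so a 25-unit rise in p_{Alta} moves p_{Borealis} by 0.2 × 25 = 5. Borealis's best response rises — the actions are strategic complements.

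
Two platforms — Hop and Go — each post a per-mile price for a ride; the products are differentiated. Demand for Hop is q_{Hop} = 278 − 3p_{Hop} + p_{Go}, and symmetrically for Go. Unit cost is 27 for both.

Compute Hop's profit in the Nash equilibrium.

Hop's profit: π = (p_{Hop} − 27)(278 − 3p_{Hop} + p_{Go}).
∂π/∂p_{Hop} = 359 − 6p_{Hop} + p_{Go} = 0 ⇒ p_{Hop} = 359/6 + (1/6)p_{Go}.
Setting p_{Hop} = p_{Go} in the reaction function: p_{Hop} = 359/6 + (1/6)p_{Hop}, so p_{Hop} = (359/6) / (5/6) = 71.8.
q_{Hop} = 278 − 3·71.8 + 71.8 = 134.4.
Profit = (71.8 − 27)·134.4 = 6021.12.

6021.12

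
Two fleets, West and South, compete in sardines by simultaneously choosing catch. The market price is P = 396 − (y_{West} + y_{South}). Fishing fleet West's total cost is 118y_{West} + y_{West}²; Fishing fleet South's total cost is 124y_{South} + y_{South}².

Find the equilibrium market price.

286

Fishing fleet West's profit: π = y_{West}(396 − (y_{West} + y_{South})) − 118y_{West} − y_{West}².
∂π/∂y_{West} = 278 − 4y_{West} − y_{South} = 0, so y_{West} = 69.5 − 0.25y_{South}.
By the same steps for South: y_{South} = 68 − 0.25y_{West}.
Plugging y_{South} into West's best response: y_{West} = 69.5 − 0.25(68 − 0.25y_{West}) ⇒ 0.9375y_{West} = 52.5, so y_{West} = 56.
Then y_{South} = 68 − 0.25·56 = 54.
Equilibrium price: P = 396 − 110 = 286.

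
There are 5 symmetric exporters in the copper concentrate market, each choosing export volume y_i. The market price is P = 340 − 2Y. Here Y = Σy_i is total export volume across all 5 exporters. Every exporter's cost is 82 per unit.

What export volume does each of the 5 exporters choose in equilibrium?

A representative exporter's profit is π_i = y_i(340 − 2Y) − 82y_i, with Y = y_i + Σ_{j≠i} y_j.
First-order condition: 258 − 4y_i − 2Σ_{j≠i} y_j = 0.
With identical exporters, set every y_j = y: then 258 − 4y − 8y = 0, i.e. y = 258/12 = 21.5.

21.5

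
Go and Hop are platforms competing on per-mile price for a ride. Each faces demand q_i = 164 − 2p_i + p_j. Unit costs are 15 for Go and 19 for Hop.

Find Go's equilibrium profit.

5040.08

Go's profit: π = (p_{Go} − 15)(164 − 2p_{Go} + p_{Hop}).
∂π/∂p_{Go} = 194 − 4p_{Go} + p_{Hop} = 0 ⇒ p_{Go} = 48.5 + 0.25p_{Hop}.
Similarly p_{Hop} = 50.5 + 0.25p_{Go}.
Plugging p_{Hop} into Go's best response: p_{Go} = 48.5 + 0.25(50.5 + 0.25p_{Go}) ⇒ 0.9375p_{Go} = 61.125, so p_{Go} = 65.2.
Then p_{Hop} = 50.5 + 0.25·65.2 = 66.8.
q_{Go} = 164 − 2·65.2 + 66.8 = 100.4.
Profit = (65.2 − 15)·100.4 = 5040.08.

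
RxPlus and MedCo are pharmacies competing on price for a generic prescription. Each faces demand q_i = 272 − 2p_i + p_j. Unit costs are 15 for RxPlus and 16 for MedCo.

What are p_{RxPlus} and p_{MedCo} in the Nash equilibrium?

RxPlus's profit: π = (p_{RxPlus} − 15)(272 − 2p_{RxPlus} + p_{MedCo}).
∂π/∂p_{RxPlus} = 302 − 4p_{RxPlus} + p_{MedCo} = 0 ⇒ p_{RxPlus} = 75.5 + 0.25p_{MedCo}.
Similarly p_{MedCo} = 76 + 0.25p_{RxPlus}.
Solving the two reaction functions simultaneously: (1 − (0.25)(0.25))p_{RxPlus} = 75.5 + 0.25·76, so 0.9375p_{RxPlus} = 94.5 and p_{RxPlus} = 100.8.
Then p_{MedCo} = 76 + 0.25·100.8 = 101.2.

100.8, 101.2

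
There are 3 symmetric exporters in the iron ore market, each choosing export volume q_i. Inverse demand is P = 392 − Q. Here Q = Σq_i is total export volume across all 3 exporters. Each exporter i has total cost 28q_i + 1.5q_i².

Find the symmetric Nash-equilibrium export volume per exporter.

52

A representative exporter's profit is π_i = q_i(392 − Q) − 28q_i − 1.5q_i², with Q = q_i + Σ_{j≠i} q_j.
First-order condition: 364 − 5q_i − Σ_{j≠i} q_j = 0.
In a symmetric equilibrium every exporter chooses the same q, so Σ_{j≠i} q_j = 2q. The condition becomes 364 − 7q = 0, giving q = 364/7 = 52.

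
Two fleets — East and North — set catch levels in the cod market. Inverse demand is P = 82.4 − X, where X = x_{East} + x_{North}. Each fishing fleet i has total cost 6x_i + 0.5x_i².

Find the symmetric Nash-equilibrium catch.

Fishing fleet East's profit: π = x_{East}(82.4 − (x_{East} + x_{North})) − 6x_{East} − 0.5x_{East}².
∂π/∂x_{East} = 76.4 − 3x_{East} − x_{North} = 0, so x_{East} = 382/15 − (1/3)x_{North}.
Setting x_{East} = x_{North} in the reaction function: x_{East} = 382/15 − (1/3)x_{East}, so x_{East} = (382/15) / (4/3) = 19.1.

19.1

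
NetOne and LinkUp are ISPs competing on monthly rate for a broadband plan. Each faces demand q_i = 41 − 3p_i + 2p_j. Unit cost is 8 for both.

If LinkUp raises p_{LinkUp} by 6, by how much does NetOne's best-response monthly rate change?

NetOne's profit: π = (p_{NetOne} − 8)(41 − 3p_{NetOne} + 2p_{LinkUp}).
∂π/∂p_{NetOne} = 65 − 6p_{NetOne} + 2p_{LinkUp} = 0 ⇒ p_{NetOne} = 65/6 + (1/3)p_{LinkUp}.
The reaction-function slope is 1/3, so a 6-unit rise in p_{LinkUp} moves p_{NetOne} by 1/3 × 6 = 2. NetOne's best response rises — the actions are strategic complements.

2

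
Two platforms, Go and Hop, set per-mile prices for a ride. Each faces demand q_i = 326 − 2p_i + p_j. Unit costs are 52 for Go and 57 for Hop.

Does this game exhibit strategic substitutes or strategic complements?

Go's profit: π = (p_{Go} − 52)(326 − 2p_{Go} + p_{Hop}).
∂π/∂p_{Go} = 430 − 4p_{Go} + p_{Hop} = 0 ⇒ p_{Go} = 107.5 + 0.25p_{Hop}.
The best-response slope dp_{Go}/dp_{Hop} = 0.25 > 0: the reaction function is upward-sloping, so the choices are strategic complements.

strategic complements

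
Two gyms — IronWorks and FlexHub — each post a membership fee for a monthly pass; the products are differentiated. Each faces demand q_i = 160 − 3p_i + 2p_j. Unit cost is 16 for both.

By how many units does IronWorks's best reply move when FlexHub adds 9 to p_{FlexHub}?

3

IronWorks's profit: π = (p_{IronWorks} − 16)(160 − 3p_{IronWorks} + 2p_{FlexHub}).
∂π/∂p_{IronWorks} = 208 − 6p_{IronWorks} + 2p_{FlexHub} = 0 ⇒ p_{IronWorks} = 104/3 + (1/3)p_{FlexHub}.
The reaction-function slope is 1/3, so a 9-unit rise in p_{FlexHub} moves p_{IronWorks} by 1/3 × 9 = 3. IronWorks's best response rises — the actions are strategic complements.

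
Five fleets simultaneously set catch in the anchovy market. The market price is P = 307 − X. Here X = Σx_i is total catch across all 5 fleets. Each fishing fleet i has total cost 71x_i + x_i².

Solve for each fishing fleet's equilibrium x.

A representative fishing fleet's profit is π_i = x_i(307 − X) − 71x_i − x_i², with X = x_i + Σ_{j≠i} x_j.
First-order condition: 236 − 4x_i − Σ_{j≠i} x_j = 0.
With identical fishing fleets, set every x_j = x: then 236 − 4x − 4x = 0, i.e. x = 236/8 = 29.5.

29.5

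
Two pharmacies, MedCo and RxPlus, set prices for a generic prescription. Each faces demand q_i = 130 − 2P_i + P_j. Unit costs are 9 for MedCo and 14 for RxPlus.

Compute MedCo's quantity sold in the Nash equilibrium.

82

MedCo's profit: π = (P_{MedCo} − 9)(130 − 2P_{MedCo} + P_{RxPlus}).
∂π/∂P_{MedCo} = 148 − 4P_{MedCo} + P_{RxPlus} = 0 ⇒ P_{MedCo} = 37 + 0.25P_{RxPlus}.
Similarly P_{RxPlus} = 39.5 + 0.25P_{MedCo}.
Substituting the second reaction function into the first: P_{MedCo} = 37 + 0.25(39.5 + 0.25P_{MedCo}), which gives 0.9375P_{MedCo} = 46.875 ⇒ P_{MedCo} = 50.
Then P_{RxPlus} = 39.5 + 0.25·50 = 52.
q_{MedCo} = 130 − 2·50 + 52 = 82.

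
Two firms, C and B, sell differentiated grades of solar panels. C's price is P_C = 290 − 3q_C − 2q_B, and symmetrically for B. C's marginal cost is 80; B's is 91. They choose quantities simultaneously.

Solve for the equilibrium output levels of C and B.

26.9375, 24.1875

Firm C's profit: π = q_C(290 − 3q_C − 2q_B) − 80q_C.
∂π/∂q_C = 210 − 6q_C − 2q_B = 0 ⇒ q_C = 35 − (1/3)q_B.
Similarly q_B = 199/6 − (1/3)q_C.
Plugging q_B into C's best response: q_C = 35 − (1/3)(199/6 − (1/3)q_C) ⇒ (8/9)q_C = 431/18, so q_C = 26.9375.
Then q_B = 199/6 − (1/3)·26.9375 = 24.1875.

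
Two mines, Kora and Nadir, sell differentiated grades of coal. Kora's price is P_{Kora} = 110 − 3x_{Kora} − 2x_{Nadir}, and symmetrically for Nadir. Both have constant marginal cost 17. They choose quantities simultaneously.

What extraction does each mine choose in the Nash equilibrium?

Mine Kora's profit: π = x_{Kora}(110 − 3x_{Kora} − 2x_{Nadir}) − 17x_{Kora}.
∂π/∂x_{Kora} = 93 − 6x_{Kora} − 2x_{Nadir} = 0 ⇒ x_{Kora} = 15.5 − (1/3)x_{Nadir}.
Setting x_{Kora} = x_{Nadir} in the reaction function: x_{Kora} = 15.5 − (1/3)x_{Kora}, so x_{Kora} = 15.5 / (4/3) = 11.625.

11.625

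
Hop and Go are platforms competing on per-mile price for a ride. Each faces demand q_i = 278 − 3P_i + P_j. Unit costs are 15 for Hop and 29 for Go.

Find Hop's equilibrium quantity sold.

Hop's profit: π = (P_{Hop} − 15)(278 − 3P_{Hop} + P_{Go}).
∂π/∂P_{Hop} = 323 − 6P_{Hop} + P_{Go} = 0 ⇒ P_{Hop} = 323/6 + (1/6)P_{Go}.
Similarly P_{Go} = 365/6 + (1/6)P_{Hop}.
Plugging P_{Go} into Hop's best response: P_{Hop} = 323/6 + (1/6)(365/6 + (1/6)P_{Hop}) ⇒ (35/36)P_{Hop} = 2303/36, so P_{Hop} = 65.8.
Then P_{Go} = 365/6 + (1/6)·65.8 = 71.8.
q_{Hop} = 278 − 3·65.8 + 71.8 = 152.4.

152.4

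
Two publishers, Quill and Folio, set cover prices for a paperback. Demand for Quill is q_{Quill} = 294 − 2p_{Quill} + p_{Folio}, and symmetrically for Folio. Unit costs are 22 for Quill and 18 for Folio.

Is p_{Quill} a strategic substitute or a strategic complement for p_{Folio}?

Quill's profit: π = (p_{Quill} − 22)(294 − 2p_{Quill} + p_{Folio}).
∂π/∂p_{Quill} = 338 − 4p_{Quill} + p_{Folio} = 0 ⇒ p_{Quill} = 84.5 + 0.25p_{Folio}.
The best-response slope dp_{Quill}/dp_{Folio} = 0.25 > 0: the reaction function is upward-sloping, so the choices are strategic complements.

strategic complements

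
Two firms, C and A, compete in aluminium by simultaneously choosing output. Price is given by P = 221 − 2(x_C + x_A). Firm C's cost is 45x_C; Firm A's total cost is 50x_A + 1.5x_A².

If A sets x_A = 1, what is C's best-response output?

43.5

Firm C's profit: π = x_C(221 − 2(x_C + x_A)) − 45x_C.
∂π/∂x_C = 176 − 4x_C − 2x_A = 0, so x_C = 44 − 0.5x_A.
At x_A = 1: x_C = 44 − 0.5·1 = 43.5.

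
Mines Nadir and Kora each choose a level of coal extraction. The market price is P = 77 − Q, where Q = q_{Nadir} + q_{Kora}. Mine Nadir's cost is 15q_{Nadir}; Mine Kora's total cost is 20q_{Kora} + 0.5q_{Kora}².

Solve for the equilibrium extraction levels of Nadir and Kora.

Mine Nadir's profit: π = q_{Nadir}(77 − (q_{Nadir} + q_{Kora})) − 15q_{Nadir}.
∂π/∂q_{Nadir} = 62 − 2q_{Nadir} − q_{Kora} = 0, so q_{Nadir} = 31 − 0.5q_{Kora}.
For Kora: ∂π/∂q_{Kora} = 57 − 3q_{Kora} − q_{Nadir} = 0 ⇒ q_{Kora} = 19 − (1/3)q_{Nadir}.
Solving the two reaction functions simultaneously: (1 − (−0.5)(−1/3))q_{Nadir} = 31 − 0.5·19, so (5/6)q_{Nadir} = 21.5 and q_{Nadir} = 25.8.
Then q_{Kora} = 19 − (1/3)·25.8 = 10.4.

25.8, 10.4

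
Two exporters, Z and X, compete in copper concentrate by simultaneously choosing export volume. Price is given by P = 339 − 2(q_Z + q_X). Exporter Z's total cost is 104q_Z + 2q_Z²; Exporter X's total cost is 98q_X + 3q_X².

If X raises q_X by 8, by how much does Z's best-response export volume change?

Exporter Z's profit: π = q_Z(339 − 2(q_Z + q_X)) − 104q_Z − 2q_Z².
∂π/∂q_Z = 235 − 8q_Z − 2q_X = 0, so q_Z = 29.375 − 0.25q_X.
The reaction-function slope is −0.25, so an 8-unit rise in q_X moves q_Z by −0.25 × 8 = −2. Z's best response falls — the actions are strategic substitutes.

-2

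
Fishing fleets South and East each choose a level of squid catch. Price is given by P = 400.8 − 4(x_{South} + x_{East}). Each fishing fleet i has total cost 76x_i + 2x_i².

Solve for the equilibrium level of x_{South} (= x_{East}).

20.3

Fishing fleet South's profit: π = x_{South}(400.8 − 4(x_{South} + x_{East})) − 76x_{South} − 2x_{South}².
∂π/∂x_{South} = 324.8 − 12x_{South} − 4x_{East} = 0, so x_{South} = 406/15 − (1/3)x_{East}.
By symmetry x_{East} = x_{South}; substituting into the reaction function, (4/3)x_{South} = 406/15 and x_{South} = 20.3.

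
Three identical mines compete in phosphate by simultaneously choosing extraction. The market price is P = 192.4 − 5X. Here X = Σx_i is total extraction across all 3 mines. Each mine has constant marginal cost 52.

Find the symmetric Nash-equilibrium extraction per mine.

A representative mine's profit is π_i = x_i(192.4 − 5X) − 52x_i, with X = x_i + Σ_{j≠i} x_j.
First-order condition: 140.4 − 10x_i − 5Σ_{j≠i} x_j = 0.
In a symmetric equilibrium every mine chooses the same x, so Σ_{j≠i} x_j = 2x. The condition becomes 140.4 − 20x = 0, giving x = 140.4/20 = 7.02.

7.02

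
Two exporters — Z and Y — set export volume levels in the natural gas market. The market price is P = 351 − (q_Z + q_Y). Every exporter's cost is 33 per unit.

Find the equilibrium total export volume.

212

Exporter Z's profit: π = q_Z(351 − (q_Z + q_Y)) − 33q_Z.
∂π/∂q_Z = 318 − 2q_Z − q_Y = 0, so q_Z = 159 − 0.5q_Y.
By symmetry q_Y = q_Z; substituting into the reaction function, 1.5q_Z = 159 and q_Z = 106.
Total export volume: 106 + 106 = 212.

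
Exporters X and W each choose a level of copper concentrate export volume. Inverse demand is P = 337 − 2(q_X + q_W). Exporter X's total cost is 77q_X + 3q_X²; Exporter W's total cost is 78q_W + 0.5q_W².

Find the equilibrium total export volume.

62

Exporter X's profit: π = q_X(337 − 2(q_X + q_W)) − 77q_X − 3q_X².
∂π/∂q_X = 260 − 10q_X − 2q_W = 0, so q_X = 26 − 0.2q_W.
For W: ∂π/∂q_W = 259 − 5q_W − 2q_X = 0 ⇒ q_W = 51.8 − 0.4q_X.
Solving the two reaction functions simultaneously: (1 − (−0.2)(−0.4))q_X = 26 − 0.2·51.8, so 0.92q_X = 15.64 and q_X = 17.
Then q_W = 51.8 − 0.4·17 = 45.
Total export volume: 17 + 45 = 62.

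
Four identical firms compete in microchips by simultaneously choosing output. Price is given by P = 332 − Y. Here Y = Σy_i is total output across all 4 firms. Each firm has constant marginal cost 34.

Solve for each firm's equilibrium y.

59.6

A representative firm's profit is π_i = y_i(332 − Y) − 34y_i, with Y = y_i + Σ_{j≠i} y_j.
First-order condition: 298 − 2y_i − Σ_{j≠i} y_j = 0.
With identical firms, set every y_j = y: then 298 − 2y − 3y = 0, i.e. y = 298/5 = 59.6.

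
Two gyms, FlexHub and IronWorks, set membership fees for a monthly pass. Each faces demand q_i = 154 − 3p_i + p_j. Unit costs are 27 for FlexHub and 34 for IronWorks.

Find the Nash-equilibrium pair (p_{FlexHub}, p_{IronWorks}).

47.6, 50.6

FlexHub's profit: π = (p_{FlexHub} − 27)(154 − 3p_{FlexHub} + p_{IronWorks}).
∂π/∂p_{FlexHub} = 235 − 6p_{FlexHub} + p_{IronWorks} = 0 ⇒ p_{FlexHub} = 235/6 + (1/6)p_{IronWorks}.
Similarly p_{IronWorks} = 128/3 + (1/6)p_{FlexHub}.
Solving the two reaction functions simultaneously: (1 − (1/6)(1/6))p_{FlexHub} = 235/6 + (1/6)·(128/3), so (35/36)p_{FlexHub} = 833/18 and p_{FlexHub} = 47.6.
Then p_{IronWorks} = 128/3 + (1/6)·47.6 = 50.6.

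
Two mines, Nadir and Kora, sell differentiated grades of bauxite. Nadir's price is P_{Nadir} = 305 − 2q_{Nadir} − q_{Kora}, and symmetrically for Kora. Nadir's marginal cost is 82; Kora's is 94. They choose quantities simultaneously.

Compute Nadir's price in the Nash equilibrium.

172.8

Mine Nadir's profit: π = q_{Nadir}(305 − 2q_{Nadir} − q_{Kora}) − 82q_{Nadir}.
∂π/∂q_{Nadir} = 223 − 4q_{Nadir} − q_{Kora} = 0 ⇒ q_{Nadir} = 55.75 − 0.25q_{Kora}.
Similarly q_{Kora} = 52.75 − 0.25q_{Nadir}.
Substituting the second reaction function into the first: q_{Nadir} = 55.75 − 0.25(52.75 − 0.25q_{Nadir}), which gives 0.9375q_{Nadir} = 42.5625 ⇒ q_{Nadir} = 45.4.
Then q_{Kora} = 52.75 − 0.25·45.4 = 41.4.
P_{Nadir} = 305 − 2·45.4 − 41.4 = 172.8.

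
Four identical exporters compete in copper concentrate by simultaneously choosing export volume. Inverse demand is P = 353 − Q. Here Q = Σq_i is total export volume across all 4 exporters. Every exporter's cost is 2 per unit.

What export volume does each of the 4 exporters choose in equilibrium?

70.2

A representative exporter's profit is π_i = q_i(353 − Q) − 2q_i, with Q = q_i + Σ_{j≠i} q_j.
First-order condition: 351 − 2q_i − Σ_{j≠i} q_j = 0.
Imposing symmetry (q_j = q for all j) turns Σ_{j≠i} q_j into 3q, so 351 = 5q and q = 70.2.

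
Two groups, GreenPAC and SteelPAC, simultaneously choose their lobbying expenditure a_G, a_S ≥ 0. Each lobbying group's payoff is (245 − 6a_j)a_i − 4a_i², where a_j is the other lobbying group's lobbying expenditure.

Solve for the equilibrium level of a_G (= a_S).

GreenPAC's payoff is (245 − 6a_S)a_G − 4a_G².
∂π/∂a_G = 245 − 6a_S − 8a_G = 0, so a_G = 30.625 − 0.75a_S.
Setting a_G = a_S in the reaction function: a_G = 30.625 − 0.75a_G, so a_G = 30.625 / 1.75 = 17.5.

17.5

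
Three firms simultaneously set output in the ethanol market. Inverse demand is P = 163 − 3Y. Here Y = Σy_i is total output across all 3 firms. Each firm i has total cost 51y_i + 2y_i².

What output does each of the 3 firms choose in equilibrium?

7

A representative firm's profit is π_i = y_i(163 − 3Y) − 51y_i − 2y_i², with Y = y_i + Σ_{j≠i} y_j.
First-order condition: 112 − 10y_i − 3Σ_{j≠i} y_j = 0.
With identical firms, set every y_j = y: then 112 − 10y − 6y = 0, i.e. y = 112/16 = 7.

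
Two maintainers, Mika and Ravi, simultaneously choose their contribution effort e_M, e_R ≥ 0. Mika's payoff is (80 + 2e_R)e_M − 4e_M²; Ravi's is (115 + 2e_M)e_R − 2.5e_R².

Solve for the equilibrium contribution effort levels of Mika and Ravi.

Expanding Mika's payoff: 80e_M + 2e_Re_M − 4e_M².
∂π/∂e_M = 80 + 2e_R − 8e_M = 0, so e_M = 10 + 0.25e_R.
Likewise for Ravi: e_R = 23 + 0.4e_M.
Plugging e_R into Mika's best response: e_M = 10 + 0.25(23 + 0.4e_M) ⇒ 0.9e_M = 15.75, so e_M = 17.5.
Then e_R = 23 + 0.4·17.5 = 30.

17.5, 30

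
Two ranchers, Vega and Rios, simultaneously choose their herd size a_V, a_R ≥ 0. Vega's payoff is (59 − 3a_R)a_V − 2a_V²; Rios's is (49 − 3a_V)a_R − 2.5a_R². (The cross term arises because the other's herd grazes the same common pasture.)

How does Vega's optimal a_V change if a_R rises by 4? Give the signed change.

-3

Expanding Vega's payoff: 59a_V − 3a_Ra_V − 2a_V².
∂π/∂a_V = 59 − 3a_R − 4a_V = 0, so a_V = 14.75 − 0.75a_R.
The reaction-function slope is −0.75, so a 4-unit rise in a_R moves a_V by −0.75 × 4 = −3. Vega's best response falls — the actions are strategic substitutes.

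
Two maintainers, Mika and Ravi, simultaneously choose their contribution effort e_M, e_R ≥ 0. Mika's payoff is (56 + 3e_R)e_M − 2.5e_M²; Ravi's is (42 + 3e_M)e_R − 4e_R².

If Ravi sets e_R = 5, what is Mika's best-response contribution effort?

Expanding Mika's payoff: 56e_M + 3e_Re_M − 2.5e_M².
∂π/∂e_M = 56 + 3e_R − 5e_M = 0, so e_M = 11.2 + 0.6e_R.
At e_R = 5: e_M = 11.2 + 0.6·5 = 14.2.

14.2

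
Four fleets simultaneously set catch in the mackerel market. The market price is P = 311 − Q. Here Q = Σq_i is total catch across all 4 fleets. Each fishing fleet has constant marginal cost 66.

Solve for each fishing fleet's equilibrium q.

A representative fishing fleet's profit is π_i = q_i(311 − Q) − 66q_i, with Q = q_i + Σ_{j≠i} q_j.
First-order condition: 245 − 2q_i − Σ_{j≠i} q_j = 0.
With identical fishing fleets, set every q_j = q: then 245 − 2q − 3q = 0, i.e. q = 245/5 = 49.

49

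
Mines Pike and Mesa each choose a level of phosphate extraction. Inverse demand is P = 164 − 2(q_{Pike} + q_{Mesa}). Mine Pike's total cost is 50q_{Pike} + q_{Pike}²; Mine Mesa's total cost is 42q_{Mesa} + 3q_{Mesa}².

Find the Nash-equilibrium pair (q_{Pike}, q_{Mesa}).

Mine Pike's profit: π = q_{Pike}(164 − 2(q_{Pike} + q_{Mesa})) − 50q_{Pike} − q_{Pike}².
∂π/∂q_{Pike} = 114 − 6q_{Pike} − 2q_{Mesa} = 0, so q_{Pike} = 19 − (1/3)q_{Mesa}.
For Mesa: ∂π/∂q_{Mesa} = 122 − 10q_{Mesa} − 2q_{Pike} = 0 ⇒ q_{Mesa} = 12.2 − 0.2q_{Pike}.
Plugging q_{Mesa} into Pike's best response: q_{Pike} = 19 − (1/3)(12.2 − 0.2q_{Pike}) ⇒ (14/15)q_{Pike} = 224/15, so q_{Pike} = 16.
Then q_{Mesa} = 12.2 − 0.2·16 = 9.

16, 9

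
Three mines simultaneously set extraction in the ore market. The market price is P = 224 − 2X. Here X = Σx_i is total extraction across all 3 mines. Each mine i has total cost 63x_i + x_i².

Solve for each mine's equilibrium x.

16.1

A representative mine's profit is π_i = x_i(224 − 2X) − 63x_i − x_i², with X = x_i + Σ_{j≠i} x_j.
First-order condition: 161 − 6x_i − 2Σ_{j≠i} x_j = 0.
Imposing symmetry (x_j = x for all j) turns Σ_{j≠i} x_j into 2x, so 161 = 10x and x = 16.1.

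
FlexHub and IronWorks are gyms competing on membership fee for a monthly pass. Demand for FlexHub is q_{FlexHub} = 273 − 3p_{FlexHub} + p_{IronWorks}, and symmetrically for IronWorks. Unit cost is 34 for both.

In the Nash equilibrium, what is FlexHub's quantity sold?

FlexHub's profit: π = (p_{FlexHub} − 34)(273 − 3p_{FlexHub} + p_{IronWorks}).
∂π/∂p_{FlexHub} = 375 − 6p_{FlexHub} + p_{IronWorks} = 0 ⇒ p_{FlexHub} = 62.5 + (1/6)p_{IronWorks}.
Setting p_{FlexHub} = p_{IronWorks} in the reaction function: p_{FlexHub} = 62.5 + (1/6)p_{FlexHub}, so p_{FlexHub} = 62.5 / (5/6) = 75.
q_{FlexHub} = 273 − 3·75 + 75 = 123.

123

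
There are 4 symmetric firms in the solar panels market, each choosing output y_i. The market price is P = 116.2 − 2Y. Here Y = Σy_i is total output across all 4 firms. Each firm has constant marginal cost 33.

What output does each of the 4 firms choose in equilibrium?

A representative firm's profit is π_i = y_i(116.2 − 2Y) − 33y_i, with Y = y_i + Σ_{j≠i} y_j.
First-order condition: 83.2 − 4y_i − 2Σ_{j≠i} y_j = 0.
Imposing symmetry (y_j = y for all j) turns Σ_{j≠i} y_j into 3y, so 83.2 = 10y and y = 8.32.

8.32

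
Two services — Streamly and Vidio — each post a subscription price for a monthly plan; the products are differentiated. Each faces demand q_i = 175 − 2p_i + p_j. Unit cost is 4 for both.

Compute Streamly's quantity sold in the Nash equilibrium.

114

Streamly's profit: π = (p_{Streamly} − 4)(175 − 2p_{Streamly} + p_{Vidio}).
∂π/∂p_{Streamly} = 183 − 4p_{Streamly} + p_{Vidio} = 0 ⇒ p_{Streamly} = 45.75 + 0.25p_{Vidio}.
By symmetry p_{Vidio} = p_{Streamly}; substituting into the reaction function, 0.75p_{Streamly} = 45.75 and p_{Streamly} = 61.
q_{Streamly} = 175 − 2·61 + 61 = 114.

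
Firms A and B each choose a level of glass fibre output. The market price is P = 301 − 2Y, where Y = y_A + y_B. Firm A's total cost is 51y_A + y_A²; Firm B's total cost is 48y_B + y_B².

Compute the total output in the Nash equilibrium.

62.875

Firm A's profit: π = y_A(301 − 2(y_A + y_B)) − 51y_A − y_A².
∂π/∂y_A = 250 − 6y_A − 2y_B = 0, so y_A = 125/3 − (1/3)y_B.
By the same steps for B: y_B = 253/6 − (1/3)y_A.
Solving the two reaction functions simultaneously: (1 − (−1/3)(−1/3))y_A = 125/3 − (1/3)·(253/6), so (8/9)y_A = 497/18 and y_A = 31.0625.
Then y_B = 253/6 − (1/3)·31.0625 = 31.8125.
Total output: 31.0625 + 31.8125 = 62.875.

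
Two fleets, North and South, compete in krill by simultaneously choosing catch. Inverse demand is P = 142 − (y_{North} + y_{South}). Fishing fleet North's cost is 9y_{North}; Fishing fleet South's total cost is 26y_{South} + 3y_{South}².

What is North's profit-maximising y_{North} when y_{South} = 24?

54.5

Fishing fleet North's profit: π = y_{North}(142 − (y_{North} + y_{South})) − 9y_{North}.
∂π/∂y_{North} = 133 − 2y_{North} − y_{South} = 0, so y_{North} = 66.5 − 0.5y_{South}.
At y_{South} = 24: y_{North} = 66.5 − 0.5·24 = 54.5.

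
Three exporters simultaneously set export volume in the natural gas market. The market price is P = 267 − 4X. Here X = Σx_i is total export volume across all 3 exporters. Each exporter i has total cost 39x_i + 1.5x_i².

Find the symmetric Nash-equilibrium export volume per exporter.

12

A representative exporter's profit is π_i = x_i(267 − 4X) − 39x_i − 1.5x_i², with X = x_i + Σ_{j≠i} x_j.
First-order condition: 228 − 11x_i − 4Σ_{j≠i} x_j = 0.
With identical exporters, set every x_j = x: then 228 − 11x − 8x = 0, i.e. x = 228/19 = 12.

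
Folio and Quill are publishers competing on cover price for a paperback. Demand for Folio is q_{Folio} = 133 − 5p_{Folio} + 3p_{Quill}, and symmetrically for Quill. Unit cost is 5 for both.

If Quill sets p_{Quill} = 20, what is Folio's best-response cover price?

21.8

Folio's profit: π = (p_{Folio} − 5)(133 − 5p_{Folio} + 3p_{Quill}).
∂π/∂p_{Folio} = 158 − 10p_{Folio} + 3p_{Quill} = 0 ⇒ p_{Folio} = 15.8 + 0.3p_{Quill}.
At p_{Quill} = 20: p_{Folio} = 15.8 + 0.3·20 = 21.8.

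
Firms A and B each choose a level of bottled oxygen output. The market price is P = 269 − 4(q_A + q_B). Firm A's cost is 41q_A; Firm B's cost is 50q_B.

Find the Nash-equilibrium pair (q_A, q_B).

Firm A's profit: π = q_A(269 − 4(q_A + q_B)) − 41q_A.
∂π/∂q_A = 228 − 8q_A − 4q_B = 0, so q_A = 28.5 − 0.5q_B.
By the same steps for B: q_B = 27.375 − 0.5q_A.
Substituting the second reaction function into the first: q_A = 28.5 − 0.5(27.375 − 0.5q_A), which gives 0.75q_A = 14.8125 ⇒ q_A = 19.75.
Then q_B = 27.375 − 0.5·19.75 = 17.5.

19.75, 17.5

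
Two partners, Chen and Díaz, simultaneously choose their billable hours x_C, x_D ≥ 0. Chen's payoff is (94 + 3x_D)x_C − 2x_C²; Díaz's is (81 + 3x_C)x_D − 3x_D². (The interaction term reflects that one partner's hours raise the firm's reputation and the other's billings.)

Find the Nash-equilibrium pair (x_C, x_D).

53.8, 40.4

Expanding Chen's payoff: 94x_C + 3x_Dx_C − 2x_C².
∂π/∂x_C = 94 + 3x_D − 4x_C = 0, so x_C = 23.5 + 0.75x_D.
Likewise for Díaz: x_D = 13.5 + 0.5x_C.
Solving the two reaction functions simultaneously: (1 − (0.75)(0.5))x_C = 23.5 + 0.75·13.5, so 0.625x_C = 33.625 and x_C = 53.8.
Then x_D = 13.5 + 0.5·53.8 = 40.4.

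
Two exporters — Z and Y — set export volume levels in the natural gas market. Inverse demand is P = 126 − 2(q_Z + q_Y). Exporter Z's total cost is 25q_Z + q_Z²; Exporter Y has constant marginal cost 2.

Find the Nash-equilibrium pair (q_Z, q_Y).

Exporter Z's profit: π = q_Z(126 − 2(q_Z + q_Y)) − 25q_Z − q_Z².
∂π/∂q_Z = 101 − 6q_Z − 2q_Y = 0, so q_Z = 101/6 − (1/3)q_Y.
For Y: ∂π/∂q_Y = 124 − 4q_Y − 2q_Z = 0 ⇒ q_Y = 31 − 0.5q_Z.
Substituting the second reaction function into the first: q_Z = 101/6 − (1/3)(31 − 0.5q_Z), which gives (5/6)q_Z = 6.5 ⇒ q_Z = 7.8.
Then q_Y = 31 − 0.5·7.8 = 27.1.

7.8, 27.1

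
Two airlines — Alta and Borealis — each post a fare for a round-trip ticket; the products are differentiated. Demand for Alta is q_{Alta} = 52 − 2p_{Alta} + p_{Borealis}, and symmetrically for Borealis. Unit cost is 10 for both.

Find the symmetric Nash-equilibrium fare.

24

Alta's profit: π = (p_{Alta} − 10)(52 − 2p_{Alta} + p_{Borealis}).
∂π/∂p_{Alta} = 72 − 4p_{Alta} + p_{Borealis} = 0 ⇒ p_{Alta} = 18 + 0.25p_{Borealis}.
Setting p_{Alta} = p_{Borealis} in the reaction function: p_{Alta} = 18 + 0.25p_{Alta}, so p_{Alta} = 18 / 0.75 = 24.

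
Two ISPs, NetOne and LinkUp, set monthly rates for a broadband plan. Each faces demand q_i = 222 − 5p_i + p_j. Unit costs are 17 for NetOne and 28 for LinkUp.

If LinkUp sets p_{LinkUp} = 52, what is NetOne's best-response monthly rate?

35.9

NetOne's profit: π = (p_{NetOne} − 17)(222 − 5p_{NetOne} + p_{LinkUp}).
∂π/∂p_{NetOne} = 307 − 10p_{NetOne} + p_{LinkUp} = 0 ⇒ p_{NetOne} = 30.7 + 0.1p_{LinkUp}.
At p_{LinkUp} = 52: p_{NetOne} = 30.7 + 0.1·52 = 35.9.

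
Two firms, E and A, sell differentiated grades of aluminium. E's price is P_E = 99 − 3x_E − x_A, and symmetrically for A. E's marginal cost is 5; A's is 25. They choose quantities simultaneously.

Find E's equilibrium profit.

588

Firm E's profit: π = x_E(99 − 3x_E − x_A) − 5x_E.
∂π/∂x_E = 94 − 6x_E − x_A = 0 ⇒ x_E = 47/3 − (1/6)x_A.
Similarly x_A = 37/3 − (1/6)x_E.
Substituting the second reaction function into the first: x_E = 47/3 − (1/6)(37/3 − (1/6)x_E), which gives (35/36)x_E = 245/18 ⇒ x_E = 14.
Then x_A = 37/3 − (1/6)·14 = 10.
P_E = 99 − 3·14 − 10 = 47.
Profit = (47 − 5)·14 = 588.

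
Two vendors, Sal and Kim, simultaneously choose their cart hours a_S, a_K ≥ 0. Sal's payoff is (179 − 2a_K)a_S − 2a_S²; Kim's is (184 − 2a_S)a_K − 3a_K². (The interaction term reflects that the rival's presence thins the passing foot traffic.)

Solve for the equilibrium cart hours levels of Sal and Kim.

Expanding Sal's payoff: 179a_S − 2a_Ka_S − 2a_S².
∂π/∂a_S = 179 − 2a_K − 4a_S = 0, so a_S = 44.75 − 0.5a_K.
Likewise for Kim: a_K = 92/3 − (1/3)a_S.
Solving the two reaction functions simultaneously: (1 − (−0.5)(−1/3))a_S = 44.75 − 0.5·(92/3), so (5/6)a_S = 353/12 and a_S = 35.3.
Then a_K = 92/3 − (1/3)·35.3 = 18.9.

35.3, 18.9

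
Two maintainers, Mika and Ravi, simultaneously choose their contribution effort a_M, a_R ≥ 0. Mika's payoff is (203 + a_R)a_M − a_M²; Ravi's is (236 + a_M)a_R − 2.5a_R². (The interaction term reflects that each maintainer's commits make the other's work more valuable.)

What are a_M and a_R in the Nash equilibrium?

Expanding Mika's payoff: 203a_M + a_Ra_M − a_M².
∂π/∂a_M = 203 + a_R − 2a_M = 0, so a_M = 101.5 + 0.5a_R.
Likewise for Ravi: a_R = 47.2 + 0.2a_M.
Plugging a_R into Mika's best response: a_M = 101.5 + 0.5(47.2 + 0.2a_M) ⇒ 0.9a_M = 125.1, so a_M = 139.
Then a_R = 47.2 + 0.2·139 = 75.

139, 75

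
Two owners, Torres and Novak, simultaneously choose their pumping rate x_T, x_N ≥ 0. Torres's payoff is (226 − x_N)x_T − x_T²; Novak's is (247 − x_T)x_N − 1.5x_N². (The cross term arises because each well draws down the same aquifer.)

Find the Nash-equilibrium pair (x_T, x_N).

86.2, 53.6

Expanding Torres's payoff: 226x_T − x_Nx_T − x_T².
∂π/∂x_T = 226 − x_N − 2x_T = 0, so x_T = 113 − 0.5x_N.
Likewise for Novak: x_N = 247/3 − (1/3)x_T.
Substituting the second reaction function into the first: x_T = 113 − 0.5(247/3 − (1/3)x_T), which gives (5/6)x_T = 431/6 ⇒ x_T = 86.2.
Then x_N = 247/3 − (1/3)·86.2 = 53.6.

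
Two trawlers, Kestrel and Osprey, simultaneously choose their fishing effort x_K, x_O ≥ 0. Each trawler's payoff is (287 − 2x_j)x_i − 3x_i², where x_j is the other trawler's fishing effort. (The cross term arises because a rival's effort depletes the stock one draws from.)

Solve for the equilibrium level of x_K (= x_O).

Kestrel's payoff is (287 − 2x_O)x_K − 3x_K².
∂π/∂x_K = 287 − 2x_O − 6x_K = 0, so x_K = 287/6 − (1/3)x_O.
By symmetry x_O = x_K; substituting into the reaction function, (4/3)x_K = 287/6 and x_K = 35.875.

35.875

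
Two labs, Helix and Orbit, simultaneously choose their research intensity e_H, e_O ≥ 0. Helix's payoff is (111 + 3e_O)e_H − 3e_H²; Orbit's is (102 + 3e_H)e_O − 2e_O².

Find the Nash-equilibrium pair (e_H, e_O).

50, 63

Expanding Helix's payoff: 111e_H + 3e_Oe_H − 3e_H².
∂π/∂e_H = 111 + 3e_O − 6e_H = 0, so e_H = 18.5 + 0.5e_O.
Likewise for Orbit: e_O = 25.5 + 0.75e_H.
Plugging e_O into Helix's best response: e_H = 18.5 + 0.5(25.5 + 0.75e_H) ⇒ 0.625e_H = 31.25, so e_H = 50.
Then e_O = 25.5 + 0.75·50 = 63.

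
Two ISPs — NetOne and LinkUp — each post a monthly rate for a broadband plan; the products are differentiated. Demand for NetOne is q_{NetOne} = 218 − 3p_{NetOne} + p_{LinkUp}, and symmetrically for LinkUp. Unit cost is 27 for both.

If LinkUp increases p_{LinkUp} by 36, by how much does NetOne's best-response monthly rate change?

NetOne's profit: π = (p_{NetOne} − 27)(218 − 3p_{NetOne} + p_{LinkUp}).
∂π/∂p_{NetOne} = 299 − 6p_{NetOne} + p_{LinkUp} = 0 ⇒ p_{NetOne} = 299/6 + (1/6)p_{LinkUp}.
The reaction-function slope is 1/6, so a 36-unit rise in p_{LinkUp} moves p_{NetOne} by 1/6 × 36 = 6. NetOne's best response rises — the actions are strategic complements.

6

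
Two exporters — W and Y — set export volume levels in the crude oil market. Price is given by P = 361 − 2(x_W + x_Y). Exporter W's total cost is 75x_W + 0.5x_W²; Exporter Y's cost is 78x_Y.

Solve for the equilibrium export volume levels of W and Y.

Exporter W's profit: π = x_W(361 − 2(x_W + x_Y)) − 75x_W − 0.5x_W².
∂π/∂x_W = 286 − 5x_W − 2x_Y = 0, so x_W = 57.2 − 0.4x_Y.
For Y: ∂π/∂x_Y = 283 − 4x_Y − 2x_W = 0 ⇒ x_Y = 70.75 − 0.5x_W.
Substituting the second reaction function into the first: x_W = 57.2 − 0.4(70.75 − 0.5x_W), which gives 0.8x_W = 28.9 ⇒ x_W = 36.125.
Then x_Y = 70.75 − 0.5·36.125 = 52.6875.

36.125, 52.6875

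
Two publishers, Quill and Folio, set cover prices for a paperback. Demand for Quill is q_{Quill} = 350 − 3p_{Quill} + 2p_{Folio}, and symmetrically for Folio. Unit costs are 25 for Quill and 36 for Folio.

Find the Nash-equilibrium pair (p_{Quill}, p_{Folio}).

108.3125, 112.4375

Quill's profit: π = (p_{Quill} − 25)(350 − 3p_{Quill} + 2p_{Folio}).
∂π/∂p_{Quill} = 425 − 6p_{Quill} + 2p_{Folio} = 0 ⇒ p_{Quill} = 425/6 + (1/3)p_{Folio}.
Similarly p_{Folio} = 229/3 + (1/3)p_{Quill}.
Plugging p_{Folio} into Quill's best response: p_{Quill} = 425/6 + (1/3)(229/3 + (1/3)p_{Quill}) ⇒ (8/9)p_{Quill} = 1733/18, so p_{Quill} = 108.3125.
Then p_{Folio} = 229/3 + (1/3)·108.3125 = 112.4375.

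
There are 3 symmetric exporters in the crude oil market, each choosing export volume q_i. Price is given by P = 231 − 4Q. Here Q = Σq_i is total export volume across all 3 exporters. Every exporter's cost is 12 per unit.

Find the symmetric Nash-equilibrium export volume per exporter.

13.6875

A representative exporter's profit is π_i = q_i(231 − 4Q) − 12q_i, with Q = q_i + Σ_{j≠i} q_j.
First-order condition: 219 − 8q_i − 4Σ_{j≠i} q_j = 0.
With identical exporters, set every q_j = q: then 219 − 8q − 8q = 0, i.e. q = 219/16 = 13.6875.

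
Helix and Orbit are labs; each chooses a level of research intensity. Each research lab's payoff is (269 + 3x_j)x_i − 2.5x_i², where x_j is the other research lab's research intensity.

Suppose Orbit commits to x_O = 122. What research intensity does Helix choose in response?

Helix's payoff is (269 + 3x_O)x_H − 2.5x_H².
∂π/∂x_H = 269 + 3x_O − 5x_H = 0, so x_H = 53.8 + 0.6x_O.
At x_O = 122: x_H = 53.8 + 0.6·122 = 127.

127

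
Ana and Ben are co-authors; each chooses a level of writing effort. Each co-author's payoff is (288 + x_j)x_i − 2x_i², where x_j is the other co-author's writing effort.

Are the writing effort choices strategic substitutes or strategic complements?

strategic complements

Ana's payoff is (288 + x_B)x_A − 2x_A².
∂π/∂x_A = 288 + x_B − 4x_A = 0, so x_A = 72 + 0.25x_B.
The best-response slope dx_A/dx_B = 0.25 > 0: the reaction function is upward-sloping, so the choices are strategic complements.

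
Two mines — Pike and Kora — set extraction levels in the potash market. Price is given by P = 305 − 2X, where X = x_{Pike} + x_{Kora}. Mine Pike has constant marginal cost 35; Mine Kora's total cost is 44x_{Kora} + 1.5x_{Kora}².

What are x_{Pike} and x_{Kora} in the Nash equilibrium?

Mine Pike's profit: π = x_{Pike}(305 − 2(x_{Pike} + x_{Kora})) − 35x_{Pike}.
∂π/∂x_{Pike} = 270 − 4x_{Pike} − 2x_{Kora} = 0, so x_{Pike} = 67.5 − 0.5x_{Kora}.
For Kora: ∂π/∂x_{Kora} = 261 − 7x_{Kora} − 2x_{Pike} = 0 ⇒ x_{Kora} = 261/7 − (2/7)x_{Pike}.
Substituting the second reaction function into the first: x_{Pike} = 67.5 − 0.5(261/7 − (2/7)x_{Pike}), which gives (6/7)x_{Pike} = 342/7 ⇒ x_{Pike} = 57.
Then x_{Kora} = 261/7 − (2/7)·57 = 21.

57, 21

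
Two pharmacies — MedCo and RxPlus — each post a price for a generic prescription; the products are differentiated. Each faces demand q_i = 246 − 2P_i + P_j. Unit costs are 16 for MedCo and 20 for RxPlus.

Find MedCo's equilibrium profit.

MedCo's profit: π = (P_{MedCo} − 16)(246 − 2P_{MedCo} + P_{RxPlus}).
∂π/∂P_{MedCo} = 278 − 4P_{MedCo} + P_{RxPlus} = 0 ⇒ P_{MedCo} = 69.5 + 0.25P_{RxPlus}.
Similarly P_{RxPlus} = 71.5 + 0.25P_{MedCo}.
Solving the two reaction functions simultaneously: (1 − (0.25)(0.25))P_{MedCo} = 69.5 + 0.25·71.5, so 0.9375P_{MedCo} = 87.375 and P_{MedCo} = 93.2.
Then P_{RxPlus} = 71.5 + 0.25·93.2 = 94.8.
q_{MedCo} = 246 − 2·93.2 + 94.8 = 154.4.
Profit = (93.2 − 16)·154.4 = 11919.68.

11919.68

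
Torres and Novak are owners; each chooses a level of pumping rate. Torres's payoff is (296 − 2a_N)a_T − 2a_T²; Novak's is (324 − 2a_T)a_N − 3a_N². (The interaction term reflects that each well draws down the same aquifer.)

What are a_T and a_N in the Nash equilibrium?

56.4, 35.2

Expanding Torres's payoff: 296a_T − 2a_Na_T − 2a_T².
∂π/∂a_T = 296 − 2a_N − 4a_T = 0, so a_T = 74 − 0.5a_N.
Likewise for Novak: a_N = 54 − (1/3)a_T.
Substituting the second reaction function into the first: a_T = 74 − 0.5(54 − (1/3)a_T), which gives (5/6)a_T = 47 ⇒ a_T = 56.4.
Then a_N = 54 − (1/3)·56.4 = 35.2.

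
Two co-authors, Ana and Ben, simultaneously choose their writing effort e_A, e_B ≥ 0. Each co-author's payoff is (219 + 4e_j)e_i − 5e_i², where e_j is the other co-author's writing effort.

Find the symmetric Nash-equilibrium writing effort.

Ana's payoff is (219 + 4e_B)e_A − 5e_A².
∂π/∂e_A = 219 + 4e_B − 10e_A = 0, so e_A = 21.9 + 0.4e_B.
By symmetry e_B = e_A; substituting into the reaction function, 0.6e_A = 21.9 and e_A = 36.5.

36.5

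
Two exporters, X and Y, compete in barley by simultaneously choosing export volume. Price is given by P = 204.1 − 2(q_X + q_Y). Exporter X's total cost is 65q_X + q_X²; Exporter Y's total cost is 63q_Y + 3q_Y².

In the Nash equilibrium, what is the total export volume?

Exporter X's profit: π = q_X(204.1 − 2(q_X + q_Y)) − 65q_X − q_X².
∂π/∂q_X = 139.1 − 6q_X − 2q_Y = 0, so q_X = 1391/60 − (1/3)q_Y.
For Y: ∂π/∂q_Y = 141.1 − 10q_Y − 2q_X = 0 ⇒ q_Y = 14.11 − 0.2q_X.
Solving the two reaction functions simultaneously: (1 − (−1/3)(−0.2))q_X = 1391/60 − (1/3)·14.11, so (14/15)q_X = 18.48 and q_X = 19.8.
Then q_Y = 14.11 − 0.2·19.8 = 10.15.
Total export volume: 19.8 + 10.15 = 29.95.

29.95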